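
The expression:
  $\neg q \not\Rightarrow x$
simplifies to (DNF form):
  $\neg q \wedge \neg x$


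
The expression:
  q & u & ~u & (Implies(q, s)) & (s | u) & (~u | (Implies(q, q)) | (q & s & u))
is never true.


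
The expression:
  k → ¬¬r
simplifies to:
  r ∨ ¬k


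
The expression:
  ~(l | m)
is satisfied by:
  {l: False, m: False}


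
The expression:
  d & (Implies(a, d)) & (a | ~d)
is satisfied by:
  {a: True, d: True}


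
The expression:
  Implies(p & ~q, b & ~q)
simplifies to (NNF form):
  b | q | ~p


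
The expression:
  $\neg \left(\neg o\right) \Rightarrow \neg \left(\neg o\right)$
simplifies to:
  $\text{True}$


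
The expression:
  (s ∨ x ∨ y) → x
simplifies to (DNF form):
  x ∨ (¬s ∧ ¬y)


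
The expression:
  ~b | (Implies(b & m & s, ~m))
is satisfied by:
  {s: False, m: False, b: False}
  {b: True, s: False, m: False}
  {m: True, s: False, b: False}
  {b: True, m: True, s: False}
  {s: True, b: False, m: False}
  {b: True, s: True, m: False}
  {m: True, s: True, b: False}


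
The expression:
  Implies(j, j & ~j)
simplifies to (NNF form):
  ~j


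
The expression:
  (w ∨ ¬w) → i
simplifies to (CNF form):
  i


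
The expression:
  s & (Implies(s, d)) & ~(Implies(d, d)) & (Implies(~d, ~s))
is never true.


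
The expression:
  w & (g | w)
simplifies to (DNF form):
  w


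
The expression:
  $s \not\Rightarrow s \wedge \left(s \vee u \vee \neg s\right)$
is never true.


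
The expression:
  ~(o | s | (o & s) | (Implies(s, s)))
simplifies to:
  False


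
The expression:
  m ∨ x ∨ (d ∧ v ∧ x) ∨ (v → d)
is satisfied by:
  {x: True, d: True, m: True, v: False}
  {x: True, d: True, v: False, m: False}
  {x: True, m: True, v: False, d: False}
  {x: True, v: False, m: False, d: False}
  {d: True, m: True, v: False, x: False}
  {d: True, v: False, m: False, x: False}
  {m: True, d: False, v: False, x: False}
  {d: False, v: False, m: False, x: False}
  {d: True, x: True, v: True, m: True}
  {d: True, x: True, v: True, m: False}
  {x: True, v: True, m: True, d: False}
  {x: True, v: True, d: False, m: False}
  {m: True, v: True, d: True, x: False}
  {v: True, d: True, x: False, m: False}
  {v: True, m: True, x: False, d: False}


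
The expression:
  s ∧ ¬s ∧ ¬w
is never true.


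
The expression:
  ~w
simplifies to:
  ~w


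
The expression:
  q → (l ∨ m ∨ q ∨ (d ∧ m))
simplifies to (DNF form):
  True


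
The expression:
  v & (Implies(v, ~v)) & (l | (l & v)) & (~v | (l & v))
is never true.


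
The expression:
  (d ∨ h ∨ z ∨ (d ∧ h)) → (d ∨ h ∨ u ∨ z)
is always true.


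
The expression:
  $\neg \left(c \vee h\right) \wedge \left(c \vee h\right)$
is never true.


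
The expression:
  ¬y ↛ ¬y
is never true.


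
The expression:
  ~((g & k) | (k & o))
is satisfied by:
  {g: False, k: False, o: False}
  {o: True, g: False, k: False}
  {g: True, o: False, k: False}
  {o: True, g: True, k: False}
  {k: True, o: False, g: False}


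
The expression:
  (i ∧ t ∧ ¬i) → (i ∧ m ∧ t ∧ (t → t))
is always true.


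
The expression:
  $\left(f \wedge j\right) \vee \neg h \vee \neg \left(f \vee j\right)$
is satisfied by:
  {j: False, h: False, f: False}
  {f: True, j: False, h: False}
  {j: True, f: False, h: False}
  {f: True, j: True, h: False}
  {h: True, f: False, j: False}
  {f: True, h: True, j: True}


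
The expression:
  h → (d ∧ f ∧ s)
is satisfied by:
  {d: True, f: True, s: True, h: False}
  {d: True, f: True, s: False, h: False}
  {d: True, s: True, f: False, h: False}
  {d: True, s: False, f: False, h: False}
  {f: True, s: True, d: False, h: False}
  {f: True, d: False, s: False, h: False}
  {f: False, s: True, d: False, h: False}
  {f: False, d: False, s: False, h: False}
  {d: True, h: True, f: True, s: True}


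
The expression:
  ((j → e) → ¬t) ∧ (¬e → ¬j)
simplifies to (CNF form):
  ¬t ∧ (e ∨ ¬j)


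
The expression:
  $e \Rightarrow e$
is always true.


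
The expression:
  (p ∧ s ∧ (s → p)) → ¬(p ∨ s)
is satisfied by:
  {s: False, p: False}
  {p: True, s: False}
  {s: True, p: False}


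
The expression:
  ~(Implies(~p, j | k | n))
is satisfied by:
  {n: False, j: False, k: False, p: False}


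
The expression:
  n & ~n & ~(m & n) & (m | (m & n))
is never true.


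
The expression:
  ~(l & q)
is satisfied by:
  {l: False, q: False}
  {q: True, l: False}
  {l: True, q: False}


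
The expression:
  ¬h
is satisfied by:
  {h: False}


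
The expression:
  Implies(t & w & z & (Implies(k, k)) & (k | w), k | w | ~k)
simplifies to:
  True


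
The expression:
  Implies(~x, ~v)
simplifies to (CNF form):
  x | ~v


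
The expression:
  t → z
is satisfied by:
  {z: True, t: False}
  {t: False, z: False}
  {t: True, z: True}


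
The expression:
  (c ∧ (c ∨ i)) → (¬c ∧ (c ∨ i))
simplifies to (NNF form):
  ¬c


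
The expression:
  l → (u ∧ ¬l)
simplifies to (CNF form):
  ¬l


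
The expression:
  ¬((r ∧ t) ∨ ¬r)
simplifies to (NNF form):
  r ∧ ¬t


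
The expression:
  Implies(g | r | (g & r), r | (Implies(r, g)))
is always true.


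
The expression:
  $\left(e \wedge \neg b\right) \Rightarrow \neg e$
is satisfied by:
  {b: True, e: False}
  {e: False, b: False}
  {e: True, b: True}


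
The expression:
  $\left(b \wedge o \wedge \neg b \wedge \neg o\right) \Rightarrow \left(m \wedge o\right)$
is always true.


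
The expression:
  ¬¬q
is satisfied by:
  {q: True}


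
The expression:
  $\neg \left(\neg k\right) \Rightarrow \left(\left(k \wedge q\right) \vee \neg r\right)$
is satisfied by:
  {q: True, k: False, r: False}
  {k: False, r: False, q: False}
  {r: True, q: True, k: False}
  {r: True, k: False, q: False}
  {q: True, k: True, r: False}
  {k: True, q: False, r: False}
  {r: True, k: True, q: True}


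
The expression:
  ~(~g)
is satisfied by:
  {g: True}


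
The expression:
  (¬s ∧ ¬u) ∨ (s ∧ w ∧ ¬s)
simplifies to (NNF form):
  ¬s ∧ ¬u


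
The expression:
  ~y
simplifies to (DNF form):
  ~y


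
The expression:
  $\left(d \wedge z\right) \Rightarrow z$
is always true.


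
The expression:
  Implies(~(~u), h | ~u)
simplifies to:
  h | ~u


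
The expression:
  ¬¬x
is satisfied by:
  {x: True}


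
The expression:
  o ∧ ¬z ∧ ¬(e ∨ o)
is never true.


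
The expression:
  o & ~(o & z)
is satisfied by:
  {o: True, z: False}


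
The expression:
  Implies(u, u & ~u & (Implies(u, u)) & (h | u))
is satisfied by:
  {u: False}


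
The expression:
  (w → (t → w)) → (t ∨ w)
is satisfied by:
  {t: True, w: True}
  {t: True, w: False}
  {w: True, t: False}


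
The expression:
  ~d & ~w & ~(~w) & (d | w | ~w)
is never true.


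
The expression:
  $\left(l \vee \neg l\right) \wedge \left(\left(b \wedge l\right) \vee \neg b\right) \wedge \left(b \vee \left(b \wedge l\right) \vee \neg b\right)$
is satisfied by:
  {l: True, b: False}
  {b: False, l: False}
  {b: True, l: True}


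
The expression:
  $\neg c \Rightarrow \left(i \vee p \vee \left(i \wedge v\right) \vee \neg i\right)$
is always true.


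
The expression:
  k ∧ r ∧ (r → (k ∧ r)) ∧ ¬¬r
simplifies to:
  k ∧ r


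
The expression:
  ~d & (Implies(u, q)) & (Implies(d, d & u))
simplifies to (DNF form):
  (q & ~d) | (~d & ~u)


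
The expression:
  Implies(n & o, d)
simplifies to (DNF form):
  d | ~n | ~o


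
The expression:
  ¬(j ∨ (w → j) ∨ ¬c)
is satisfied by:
  {c: True, w: True, j: False}


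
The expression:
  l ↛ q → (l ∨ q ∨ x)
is always true.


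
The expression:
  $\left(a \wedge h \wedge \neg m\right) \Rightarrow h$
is always true.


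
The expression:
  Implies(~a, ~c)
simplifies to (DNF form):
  a | ~c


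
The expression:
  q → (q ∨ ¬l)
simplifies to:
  True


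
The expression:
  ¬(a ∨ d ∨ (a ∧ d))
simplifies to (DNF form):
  ¬a ∧ ¬d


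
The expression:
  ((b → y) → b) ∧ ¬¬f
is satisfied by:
  {b: True, f: True}


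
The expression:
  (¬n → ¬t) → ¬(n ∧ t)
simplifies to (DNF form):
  ¬n ∨ ¬t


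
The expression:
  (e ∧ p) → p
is always true.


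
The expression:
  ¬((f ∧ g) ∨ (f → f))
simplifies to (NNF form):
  False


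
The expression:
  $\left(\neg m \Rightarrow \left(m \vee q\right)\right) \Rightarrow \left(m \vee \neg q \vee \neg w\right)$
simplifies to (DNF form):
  $m \vee \neg q \vee \neg w$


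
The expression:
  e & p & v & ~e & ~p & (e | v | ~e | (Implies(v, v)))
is never true.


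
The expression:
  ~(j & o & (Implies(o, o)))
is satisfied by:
  {o: False, j: False}
  {j: True, o: False}
  {o: True, j: False}


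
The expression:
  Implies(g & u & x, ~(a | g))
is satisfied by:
  {g: False, u: False, x: False}
  {x: True, g: False, u: False}
  {u: True, g: False, x: False}
  {x: True, u: True, g: False}
  {g: True, x: False, u: False}
  {x: True, g: True, u: False}
  {u: True, g: True, x: False}


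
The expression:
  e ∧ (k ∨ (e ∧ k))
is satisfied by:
  {e: True, k: True}


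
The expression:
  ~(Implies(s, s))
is never true.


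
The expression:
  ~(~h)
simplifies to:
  h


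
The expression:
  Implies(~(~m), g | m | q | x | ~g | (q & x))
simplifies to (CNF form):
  True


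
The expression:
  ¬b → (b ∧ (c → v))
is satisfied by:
  {b: True}


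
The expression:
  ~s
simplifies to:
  ~s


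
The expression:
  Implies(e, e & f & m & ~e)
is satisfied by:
  {e: False}


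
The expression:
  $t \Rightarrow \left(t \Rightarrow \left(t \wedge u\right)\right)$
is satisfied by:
  {u: True, t: False}
  {t: False, u: False}
  {t: True, u: True}


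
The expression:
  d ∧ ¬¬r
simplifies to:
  d ∧ r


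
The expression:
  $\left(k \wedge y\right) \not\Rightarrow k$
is never true.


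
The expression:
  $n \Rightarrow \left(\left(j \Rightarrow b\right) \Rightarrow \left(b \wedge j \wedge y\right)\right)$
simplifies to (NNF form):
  $\left(j \wedge y\right) \vee \left(j \wedge \neg b\right) \vee \neg n$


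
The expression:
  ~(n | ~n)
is never true.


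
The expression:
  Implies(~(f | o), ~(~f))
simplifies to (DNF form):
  f | o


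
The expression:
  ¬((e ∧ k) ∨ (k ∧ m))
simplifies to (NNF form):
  (¬e ∧ ¬m) ∨ ¬k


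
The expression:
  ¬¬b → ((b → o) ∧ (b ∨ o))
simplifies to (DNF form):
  o ∨ ¬b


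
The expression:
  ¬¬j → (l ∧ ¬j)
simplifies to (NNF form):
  ¬j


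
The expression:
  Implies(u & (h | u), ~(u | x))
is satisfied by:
  {u: False}


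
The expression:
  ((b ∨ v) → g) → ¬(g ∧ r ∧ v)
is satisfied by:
  {g: False, v: False, r: False}
  {r: True, g: False, v: False}
  {v: True, g: False, r: False}
  {r: True, v: True, g: False}
  {g: True, r: False, v: False}
  {r: True, g: True, v: False}
  {v: True, g: True, r: False}


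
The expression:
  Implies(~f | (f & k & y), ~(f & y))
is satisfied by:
  {k: False, y: False, f: False}
  {f: True, k: False, y: False}
  {y: True, k: False, f: False}
  {f: True, y: True, k: False}
  {k: True, f: False, y: False}
  {f: True, k: True, y: False}
  {y: True, k: True, f: False}


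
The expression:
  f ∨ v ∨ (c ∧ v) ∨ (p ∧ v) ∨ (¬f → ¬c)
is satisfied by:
  {v: True, f: True, c: False}
  {v: True, f: False, c: False}
  {f: True, v: False, c: False}
  {v: False, f: False, c: False}
  {v: True, c: True, f: True}
  {v: True, c: True, f: False}
  {c: True, f: True, v: False}


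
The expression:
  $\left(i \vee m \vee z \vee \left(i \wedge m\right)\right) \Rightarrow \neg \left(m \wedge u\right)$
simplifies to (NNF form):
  $\neg m \vee \neg u$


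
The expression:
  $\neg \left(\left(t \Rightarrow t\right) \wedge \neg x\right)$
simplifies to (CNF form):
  $x$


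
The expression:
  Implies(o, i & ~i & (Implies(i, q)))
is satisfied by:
  {o: False}


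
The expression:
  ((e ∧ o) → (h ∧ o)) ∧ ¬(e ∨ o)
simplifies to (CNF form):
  ¬e ∧ ¬o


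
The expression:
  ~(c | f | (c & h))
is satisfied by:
  {f: False, c: False}


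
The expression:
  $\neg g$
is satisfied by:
  {g: False}


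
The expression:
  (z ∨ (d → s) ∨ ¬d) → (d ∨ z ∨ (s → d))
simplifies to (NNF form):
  d ∨ z ∨ ¬s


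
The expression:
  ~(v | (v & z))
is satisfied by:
  {v: False}


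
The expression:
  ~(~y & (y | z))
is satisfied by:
  {y: True, z: False}
  {z: False, y: False}
  {z: True, y: True}


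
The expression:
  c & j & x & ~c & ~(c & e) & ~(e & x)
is never true.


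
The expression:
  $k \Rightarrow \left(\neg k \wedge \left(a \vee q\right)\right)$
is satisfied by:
  {k: False}


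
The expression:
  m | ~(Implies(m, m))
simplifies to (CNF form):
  m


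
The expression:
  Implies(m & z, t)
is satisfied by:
  {t: True, m: False, z: False}
  {m: False, z: False, t: False}
  {t: True, z: True, m: False}
  {z: True, m: False, t: False}
  {t: True, m: True, z: False}
  {m: True, t: False, z: False}
  {t: True, z: True, m: True}


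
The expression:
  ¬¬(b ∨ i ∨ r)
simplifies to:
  b ∨ i ∨ r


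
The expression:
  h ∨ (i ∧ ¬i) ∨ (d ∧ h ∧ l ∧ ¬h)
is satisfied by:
  {h: True}


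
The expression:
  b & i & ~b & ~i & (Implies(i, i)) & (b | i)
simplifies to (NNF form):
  False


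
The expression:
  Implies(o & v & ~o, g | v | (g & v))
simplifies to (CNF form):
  True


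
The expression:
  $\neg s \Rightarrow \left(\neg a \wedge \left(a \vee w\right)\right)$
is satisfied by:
  {s: True, w: True, a: False}
  {s: True, w: False, a: False}
  {a: True, s: True, w: True}
  {a: True, s: True, w: False}
  {w: True, a: False, s: False}


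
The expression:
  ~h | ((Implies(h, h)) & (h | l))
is always true.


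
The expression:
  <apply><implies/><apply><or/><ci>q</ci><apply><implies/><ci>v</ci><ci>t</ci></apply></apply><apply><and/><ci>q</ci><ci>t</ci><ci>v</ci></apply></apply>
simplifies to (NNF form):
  <apply><and/><ci>v</ci><apply><or/><ci>q</ci><apply><not/><ci>t</ci></apply></apply><apply><or/><ci>t</ci><apply><not/><ci>q</ci></apply></apply></apply>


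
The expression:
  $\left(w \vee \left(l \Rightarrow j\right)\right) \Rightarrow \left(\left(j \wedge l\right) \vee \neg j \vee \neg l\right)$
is always true.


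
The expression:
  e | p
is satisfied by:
  {e: True, p: True}
  {e: True, p: False}
  {p: True, e: False}


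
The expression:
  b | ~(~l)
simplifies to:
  b | l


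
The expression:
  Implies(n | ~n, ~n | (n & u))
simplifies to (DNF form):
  u | ~n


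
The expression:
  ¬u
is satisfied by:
  {u: False}


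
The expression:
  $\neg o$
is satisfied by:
  {o: False}


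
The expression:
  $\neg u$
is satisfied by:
  {u: False}


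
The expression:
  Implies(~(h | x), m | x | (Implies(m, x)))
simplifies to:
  True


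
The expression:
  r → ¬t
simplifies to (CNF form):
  ¬r ∨ ¬t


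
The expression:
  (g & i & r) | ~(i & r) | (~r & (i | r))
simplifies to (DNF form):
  g | ~i | ~r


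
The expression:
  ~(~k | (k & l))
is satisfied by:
  {k: True, l: False}


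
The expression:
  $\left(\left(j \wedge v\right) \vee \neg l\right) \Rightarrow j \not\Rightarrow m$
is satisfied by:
  {l: True, m: False, j: False, v: False}
  {l: True, v: True, m: False, j: False}
  {l: True, j: True, m: False, v: False}
  {l: True, v: True, j: True, m: False}
  {l: True, m: True, j: False, v: False}
  {l: True, v: True, m: True, j: False}
  {l: True, j: True, m: True, v: False}
  {j: True, v: False, m: False, l: False}
  {v: True, j: True, m: False, l: False}


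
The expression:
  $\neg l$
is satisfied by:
  {l: False}


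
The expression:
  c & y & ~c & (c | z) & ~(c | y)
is never true.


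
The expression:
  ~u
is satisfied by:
  {u: False}


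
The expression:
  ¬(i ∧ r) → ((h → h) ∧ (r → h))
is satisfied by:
  {i: True, h: True, r: False}
  {i: True, h: False, r: False}
  {h: True, i: False, r: False}
  {i: False, h: False, r: False}
  {i: True, r: True, h: True}
  {i: True, r: True, h: False}
  {r: True, h: True, i: False}


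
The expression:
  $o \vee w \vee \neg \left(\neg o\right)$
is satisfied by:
  {o: True, w: True}
  {o: True, w: False}
  {w: True, o: False}


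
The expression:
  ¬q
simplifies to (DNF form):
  ¬q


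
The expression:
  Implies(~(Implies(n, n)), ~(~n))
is always true.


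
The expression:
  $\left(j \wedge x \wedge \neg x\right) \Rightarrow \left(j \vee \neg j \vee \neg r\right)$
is always true.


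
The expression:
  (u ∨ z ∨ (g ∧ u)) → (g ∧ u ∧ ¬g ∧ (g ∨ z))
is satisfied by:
  {u: False, z: False}


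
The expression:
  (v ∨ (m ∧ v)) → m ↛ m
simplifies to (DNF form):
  ¬v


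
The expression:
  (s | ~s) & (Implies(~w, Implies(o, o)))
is always true.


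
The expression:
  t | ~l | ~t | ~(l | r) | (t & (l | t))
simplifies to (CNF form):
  True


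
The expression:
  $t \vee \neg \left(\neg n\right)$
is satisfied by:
  {n: True, t: True}
  {n: True, t: False}
  {t: True, n: False}


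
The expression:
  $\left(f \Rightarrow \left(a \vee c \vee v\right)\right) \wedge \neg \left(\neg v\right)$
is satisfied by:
  {v: True}


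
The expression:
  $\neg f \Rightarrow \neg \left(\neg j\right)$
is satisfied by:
  {f: True, j: True}
  {f: True, j: False}
  {j: True, f: False}


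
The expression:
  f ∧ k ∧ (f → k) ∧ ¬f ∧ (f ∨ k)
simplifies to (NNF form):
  False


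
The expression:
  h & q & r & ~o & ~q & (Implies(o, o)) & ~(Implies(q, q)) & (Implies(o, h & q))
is never true.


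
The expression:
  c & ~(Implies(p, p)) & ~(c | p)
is never true.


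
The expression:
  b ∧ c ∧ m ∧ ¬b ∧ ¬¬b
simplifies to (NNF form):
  False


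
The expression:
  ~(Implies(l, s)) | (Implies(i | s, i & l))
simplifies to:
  (i & l) | (~i & ~s)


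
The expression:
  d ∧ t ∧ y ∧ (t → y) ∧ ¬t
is never true.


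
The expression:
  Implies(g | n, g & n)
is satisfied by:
  {n: False, g: False}
  {g: True, n: True}


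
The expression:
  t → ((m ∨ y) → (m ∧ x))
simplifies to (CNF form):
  (m ∨ ¬m ∨ ¬t) ∧ (m ∨ ¬t ∨ ¬y) ∧ (x ∨ ¬m ∨ ¬t) ∧ (x ∨ ¬t ∨ ¬y)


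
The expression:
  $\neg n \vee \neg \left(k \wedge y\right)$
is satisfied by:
  {k: False, y: False, n: False}
  {n: True, k: False, y: False}
  {y: True, k: False, n: False}
  {n: True, y: True, k: False}
  {k: True, n: False, y: False}
  {n: True, k: True, y: False}
  {y: True, k: True, n: False}


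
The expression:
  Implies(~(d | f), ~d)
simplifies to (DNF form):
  True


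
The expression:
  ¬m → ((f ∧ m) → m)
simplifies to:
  True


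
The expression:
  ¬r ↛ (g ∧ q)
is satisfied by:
  {g: False, r: False, q: False}
  {q: True, g: False, r: False}
  {g: True, q: False, r: False}


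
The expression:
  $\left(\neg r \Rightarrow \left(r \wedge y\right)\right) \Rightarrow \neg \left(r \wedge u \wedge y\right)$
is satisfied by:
  {u: False, y: False, r: False}
  {r: True, u: False, y: False}
  {y: True, u: False, r: False}
  {r: True, y: True, u: False}
  {u: True, r: False, y: False}
  {r: True, u: True, y: False}
  {y: True, u: True, r: False}


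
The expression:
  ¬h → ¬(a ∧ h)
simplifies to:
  True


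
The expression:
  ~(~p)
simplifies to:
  p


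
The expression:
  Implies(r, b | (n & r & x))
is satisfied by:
  {b: True, n: True, x: True, r: False}
  {b: True, n: True, x: False, r: False}
  {b: True, x: True, n: False, r: False}
  {b: True, x: False, n: False, r: False}
  {n: True, x: True, b: False, r: False}
  {n: True, x: False, b: False, r: False}
  {x: True, b: False, n: False, r: False}
  {x: False, b: False, n: False, r: False}
  {r: True, b: True, n: True, x: True}
  {r: True, b: True, n: True, x: False}
  {r: True, b: True, x: True, n: False}
  {r: True, b: True, x: False, n: False}
  {r: True, n: True, x: True, b: False}


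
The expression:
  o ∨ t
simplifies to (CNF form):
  o ∨ t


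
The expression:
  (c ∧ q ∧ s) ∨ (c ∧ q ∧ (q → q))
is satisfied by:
  {c: True, q: True}


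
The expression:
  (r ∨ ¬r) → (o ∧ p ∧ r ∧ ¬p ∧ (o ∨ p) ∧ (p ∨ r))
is never true.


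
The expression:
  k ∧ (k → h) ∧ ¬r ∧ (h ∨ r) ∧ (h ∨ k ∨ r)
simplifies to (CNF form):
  h ∧ k ∧ ¬r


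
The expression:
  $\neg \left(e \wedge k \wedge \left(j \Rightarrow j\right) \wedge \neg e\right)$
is always true.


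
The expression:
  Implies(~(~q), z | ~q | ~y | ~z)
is always true.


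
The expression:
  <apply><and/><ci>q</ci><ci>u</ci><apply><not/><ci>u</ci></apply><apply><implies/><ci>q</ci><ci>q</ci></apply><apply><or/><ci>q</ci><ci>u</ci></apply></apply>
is never true.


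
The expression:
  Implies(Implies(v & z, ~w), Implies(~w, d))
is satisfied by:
  {d: True, w: True}
  {d: True, w: False}
  {w: True, d: False}


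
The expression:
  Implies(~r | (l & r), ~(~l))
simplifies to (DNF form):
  l | r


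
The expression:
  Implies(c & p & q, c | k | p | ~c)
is always true.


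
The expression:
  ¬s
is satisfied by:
  {s: False}


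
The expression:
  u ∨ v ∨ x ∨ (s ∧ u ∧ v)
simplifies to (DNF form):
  u ∨ v ∨ x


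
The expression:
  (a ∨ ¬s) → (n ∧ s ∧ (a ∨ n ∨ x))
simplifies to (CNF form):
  s ∧ (n ∨ ¬a)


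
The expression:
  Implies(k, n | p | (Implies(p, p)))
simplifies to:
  True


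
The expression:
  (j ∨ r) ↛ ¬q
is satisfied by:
  {r: True, j: True, q: True}
  {r: True, q: True, j: False}
  {j: True, q: True, r: False}


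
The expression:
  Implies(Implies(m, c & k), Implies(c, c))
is always true.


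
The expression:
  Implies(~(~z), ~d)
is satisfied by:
  {z: False, d: False}
  {d: True, z: False}
  {z: True, d: False}


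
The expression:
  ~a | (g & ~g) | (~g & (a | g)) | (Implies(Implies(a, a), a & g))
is always true.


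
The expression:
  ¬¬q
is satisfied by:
  {q: True}


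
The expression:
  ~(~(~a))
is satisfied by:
  {a: False}


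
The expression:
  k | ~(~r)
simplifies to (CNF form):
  k | r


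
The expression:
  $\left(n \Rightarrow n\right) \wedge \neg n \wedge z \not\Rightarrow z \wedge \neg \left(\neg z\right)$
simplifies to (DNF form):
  $\text{False}$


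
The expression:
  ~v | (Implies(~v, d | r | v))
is always true.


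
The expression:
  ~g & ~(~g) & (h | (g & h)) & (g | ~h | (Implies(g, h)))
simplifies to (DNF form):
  False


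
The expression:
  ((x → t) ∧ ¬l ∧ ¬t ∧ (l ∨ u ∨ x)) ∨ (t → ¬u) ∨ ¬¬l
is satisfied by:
  {l: True, u: False, t: False}
  {u: False, t: False, l: False}
  {l: True, t: True, u: False}
  {t: True, u: False, l: False}
  {l: True, u: True, t: False}
  {u: True, l: False, t: False}
  {l: True, t: True, u: True}


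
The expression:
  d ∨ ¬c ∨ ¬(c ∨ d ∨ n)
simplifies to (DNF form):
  d ∨ ¬c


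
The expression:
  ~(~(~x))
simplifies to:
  ~x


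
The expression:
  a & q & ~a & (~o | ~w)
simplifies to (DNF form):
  False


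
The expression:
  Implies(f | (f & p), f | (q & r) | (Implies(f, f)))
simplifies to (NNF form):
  True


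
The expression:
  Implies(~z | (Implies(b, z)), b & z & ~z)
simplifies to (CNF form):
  False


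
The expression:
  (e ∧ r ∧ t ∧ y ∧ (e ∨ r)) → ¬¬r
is always true.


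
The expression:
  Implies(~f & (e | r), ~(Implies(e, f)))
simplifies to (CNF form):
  e | f | ~r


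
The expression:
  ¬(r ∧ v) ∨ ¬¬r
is always true.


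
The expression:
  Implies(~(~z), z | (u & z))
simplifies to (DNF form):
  True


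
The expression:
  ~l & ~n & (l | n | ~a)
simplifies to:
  ~a & ~l & ~n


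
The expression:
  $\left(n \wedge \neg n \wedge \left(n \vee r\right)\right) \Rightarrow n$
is always true.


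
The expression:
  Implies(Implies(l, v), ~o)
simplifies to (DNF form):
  ~o | (l & ~v)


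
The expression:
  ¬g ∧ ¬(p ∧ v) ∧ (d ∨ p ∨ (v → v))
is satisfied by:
  {g: False, p: False, v: False}
  {v: True, g: False, p: False}
  {p: True, g: False, v: False}


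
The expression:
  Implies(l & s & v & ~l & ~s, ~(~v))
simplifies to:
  True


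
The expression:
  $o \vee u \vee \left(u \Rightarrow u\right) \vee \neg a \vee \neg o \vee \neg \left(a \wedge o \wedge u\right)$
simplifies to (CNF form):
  $\text{True}$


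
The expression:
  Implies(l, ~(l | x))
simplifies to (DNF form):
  ~l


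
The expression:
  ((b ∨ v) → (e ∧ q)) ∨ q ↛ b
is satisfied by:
  {q: True, e: True, v: False, b: False}
  {q: True, e: False, v: False, b: False}
  {q: True, v: True, e: True, b: False}
  {q: True, v: True, e: False, b: False}
  {e: True, q: False, v: False, b: False}
  {e: False, q: False, v: False, b: False}
  {b: True, q: True, e: True, v: False}
  {b: True, q: True, v: True, e: True}


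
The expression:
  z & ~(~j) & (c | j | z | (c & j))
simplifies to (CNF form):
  j & z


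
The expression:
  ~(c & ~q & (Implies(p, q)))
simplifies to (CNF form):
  p | q | ~c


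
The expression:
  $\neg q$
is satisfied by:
  {q: False}


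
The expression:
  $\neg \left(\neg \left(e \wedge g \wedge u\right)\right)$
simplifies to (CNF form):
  $e \wedge g \wedge u$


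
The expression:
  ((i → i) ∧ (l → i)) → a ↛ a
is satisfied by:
  {l: True, i: False}


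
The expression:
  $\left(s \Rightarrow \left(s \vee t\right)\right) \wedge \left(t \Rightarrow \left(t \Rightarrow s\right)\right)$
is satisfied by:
  {s: True, t: False}
  {t: False, s: False}
  {t: True, s: True}


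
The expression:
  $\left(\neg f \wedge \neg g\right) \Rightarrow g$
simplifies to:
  $f \vee g$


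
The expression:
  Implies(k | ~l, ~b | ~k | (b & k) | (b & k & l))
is always true.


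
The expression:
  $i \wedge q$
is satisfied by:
  {i: True, q: True}


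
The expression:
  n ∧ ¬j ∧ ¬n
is never true.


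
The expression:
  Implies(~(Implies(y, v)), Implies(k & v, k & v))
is always true.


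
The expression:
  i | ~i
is always true.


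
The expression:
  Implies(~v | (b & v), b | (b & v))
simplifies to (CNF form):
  b | v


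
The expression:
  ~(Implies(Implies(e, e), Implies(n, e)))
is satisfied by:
  {n: True, e: False}


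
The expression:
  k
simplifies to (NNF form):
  k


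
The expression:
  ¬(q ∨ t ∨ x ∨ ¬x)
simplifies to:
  False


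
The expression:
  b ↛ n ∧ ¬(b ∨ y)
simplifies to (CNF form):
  False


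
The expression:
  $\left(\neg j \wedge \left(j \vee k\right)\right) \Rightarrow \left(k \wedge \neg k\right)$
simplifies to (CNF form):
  $j \vee \neg k$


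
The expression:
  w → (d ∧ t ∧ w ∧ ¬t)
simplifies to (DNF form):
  ¬w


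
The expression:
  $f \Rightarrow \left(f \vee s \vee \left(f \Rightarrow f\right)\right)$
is always true.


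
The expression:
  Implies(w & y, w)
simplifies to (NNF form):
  True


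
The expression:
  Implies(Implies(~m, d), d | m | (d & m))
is always true.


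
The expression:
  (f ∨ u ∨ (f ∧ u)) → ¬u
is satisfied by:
  {u: False}


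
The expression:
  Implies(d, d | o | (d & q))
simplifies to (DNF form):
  True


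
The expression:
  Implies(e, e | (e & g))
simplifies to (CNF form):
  True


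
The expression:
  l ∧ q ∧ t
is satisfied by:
  {t: True, q: True, l: True}


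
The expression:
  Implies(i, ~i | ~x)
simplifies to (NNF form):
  ~i | ~x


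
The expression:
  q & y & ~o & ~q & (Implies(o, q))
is never true.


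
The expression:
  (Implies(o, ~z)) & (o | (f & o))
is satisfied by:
  {o: True, z: False}


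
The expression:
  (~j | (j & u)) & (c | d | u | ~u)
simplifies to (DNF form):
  u | ~j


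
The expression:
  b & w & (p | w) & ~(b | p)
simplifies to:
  False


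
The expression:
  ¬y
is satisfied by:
  {y: False}


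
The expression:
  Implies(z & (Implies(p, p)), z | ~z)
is always true.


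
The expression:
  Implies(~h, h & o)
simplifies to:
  h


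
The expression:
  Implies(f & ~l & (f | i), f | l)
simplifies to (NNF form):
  True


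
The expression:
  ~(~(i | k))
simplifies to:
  i | k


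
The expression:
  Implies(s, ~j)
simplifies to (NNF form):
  ~j | ~s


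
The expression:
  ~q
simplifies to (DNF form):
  ~q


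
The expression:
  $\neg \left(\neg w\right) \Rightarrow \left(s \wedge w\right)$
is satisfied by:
  {s: True, w: False}
  {w: False, s: False}
  {w: True, s: True}


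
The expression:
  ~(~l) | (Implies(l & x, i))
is always true.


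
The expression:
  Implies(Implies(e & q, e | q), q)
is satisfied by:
  {q: True}


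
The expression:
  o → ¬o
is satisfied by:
  {o: False}


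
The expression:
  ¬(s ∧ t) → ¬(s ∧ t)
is always true.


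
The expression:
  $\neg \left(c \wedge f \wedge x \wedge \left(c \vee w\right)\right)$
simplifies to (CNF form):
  $\neg c \vee \neg f \vee \neg x$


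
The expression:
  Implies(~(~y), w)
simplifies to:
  w | ~y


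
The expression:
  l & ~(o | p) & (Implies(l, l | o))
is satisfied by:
  {l: True, o: False, p: False}


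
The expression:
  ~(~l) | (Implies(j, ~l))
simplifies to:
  True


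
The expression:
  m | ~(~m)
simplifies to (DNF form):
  m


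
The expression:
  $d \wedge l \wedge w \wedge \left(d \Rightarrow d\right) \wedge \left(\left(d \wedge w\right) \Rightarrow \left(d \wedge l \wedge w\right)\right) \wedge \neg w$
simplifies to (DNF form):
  $\text{False}$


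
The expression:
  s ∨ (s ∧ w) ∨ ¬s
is always true.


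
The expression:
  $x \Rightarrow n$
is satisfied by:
  {n: True, x: False}
  {x: False, n: False}
  {x: True, n: True}


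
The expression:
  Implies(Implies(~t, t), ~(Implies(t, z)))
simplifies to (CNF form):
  ~t | ~z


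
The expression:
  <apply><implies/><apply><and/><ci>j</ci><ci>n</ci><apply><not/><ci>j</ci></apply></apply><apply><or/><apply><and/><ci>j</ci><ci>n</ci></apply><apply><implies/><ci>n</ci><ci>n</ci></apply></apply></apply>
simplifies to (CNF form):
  <true/>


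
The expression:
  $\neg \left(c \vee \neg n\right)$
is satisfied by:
  {n: True, c: False}


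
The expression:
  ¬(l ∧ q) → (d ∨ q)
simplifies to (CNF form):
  d ∨ q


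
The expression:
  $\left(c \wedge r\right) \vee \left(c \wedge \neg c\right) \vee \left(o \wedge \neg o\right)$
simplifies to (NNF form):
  $c \wedge r$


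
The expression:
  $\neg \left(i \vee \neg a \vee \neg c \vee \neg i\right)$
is never true.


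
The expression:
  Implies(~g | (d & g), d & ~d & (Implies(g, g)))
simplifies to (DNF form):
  g & ~d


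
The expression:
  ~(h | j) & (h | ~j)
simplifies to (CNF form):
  ~h & ~j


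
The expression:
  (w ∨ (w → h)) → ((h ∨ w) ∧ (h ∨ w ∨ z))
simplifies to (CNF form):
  h ∨ w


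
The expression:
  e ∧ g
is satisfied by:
  {e: True, g: True}


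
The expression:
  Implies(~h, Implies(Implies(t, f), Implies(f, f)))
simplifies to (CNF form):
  True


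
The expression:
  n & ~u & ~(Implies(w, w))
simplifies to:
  False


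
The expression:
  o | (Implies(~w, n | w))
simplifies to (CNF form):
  n | o | w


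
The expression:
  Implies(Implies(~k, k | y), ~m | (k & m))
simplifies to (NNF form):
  k | ~m | ~y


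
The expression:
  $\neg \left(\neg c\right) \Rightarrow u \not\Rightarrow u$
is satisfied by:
  {c: False}


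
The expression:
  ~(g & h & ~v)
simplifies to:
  v | ~g | ~h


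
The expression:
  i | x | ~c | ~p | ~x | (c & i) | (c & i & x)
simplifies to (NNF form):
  True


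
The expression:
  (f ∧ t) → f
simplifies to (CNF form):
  True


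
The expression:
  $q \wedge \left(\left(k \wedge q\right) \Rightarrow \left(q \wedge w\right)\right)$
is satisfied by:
  {w: True, q: True, k: False}
  {q: True, k: False, w: False}
  {w: True, k: True, q: True}


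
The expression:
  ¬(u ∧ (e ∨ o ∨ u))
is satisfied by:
  {u: False}


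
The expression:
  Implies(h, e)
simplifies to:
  e | ~h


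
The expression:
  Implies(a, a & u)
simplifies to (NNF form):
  u | ~a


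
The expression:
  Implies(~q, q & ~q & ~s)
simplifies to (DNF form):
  q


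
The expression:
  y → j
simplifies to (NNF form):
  j ∨ ¬y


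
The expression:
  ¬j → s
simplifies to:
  j ∨ s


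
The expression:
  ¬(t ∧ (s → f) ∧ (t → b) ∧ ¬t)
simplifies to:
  True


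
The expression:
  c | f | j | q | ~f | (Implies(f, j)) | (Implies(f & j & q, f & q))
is always true.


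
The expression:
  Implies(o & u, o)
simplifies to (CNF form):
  True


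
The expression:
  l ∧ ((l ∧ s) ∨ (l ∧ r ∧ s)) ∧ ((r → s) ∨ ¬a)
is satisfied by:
  {s: True, l: True}


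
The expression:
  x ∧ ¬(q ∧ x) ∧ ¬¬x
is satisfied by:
  {x: True, q: False}


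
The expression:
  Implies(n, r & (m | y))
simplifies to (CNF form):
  (r | ~n) & (m | r | ~n) & (m | y | ~n) & (r | y | ~n)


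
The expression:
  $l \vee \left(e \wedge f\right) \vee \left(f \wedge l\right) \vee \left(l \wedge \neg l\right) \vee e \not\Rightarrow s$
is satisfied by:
  {l: True, e: True, f: True, s: False}
  {l: True, e: True, s: False, f: False}
  {l: True, e: True, f: True, s: True}
  {l: True, e: True, s: True, f: False}
  {l: True, f: True, s: False, e: False}
  {l: True, s: False, f: False, e: False}
  {l: True, f: True, s: True, e: False}
  {l: True, s: True, f: False, e: False}
  {f: True, e: True, s: False, l: False}
  {e: True, s: False, f: False, l: False}
  {f: True, e: True, s: True, l: False}


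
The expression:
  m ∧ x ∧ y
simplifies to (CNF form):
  m ∧ x ∧ y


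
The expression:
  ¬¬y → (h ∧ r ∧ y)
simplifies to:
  (h ∧ r) ∨ ¬y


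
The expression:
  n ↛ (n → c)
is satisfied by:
  {n: True, c: False}


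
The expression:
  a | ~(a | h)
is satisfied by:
  {a: True, h: False}
  {h: False, a: False}
  {h: True, a: True}


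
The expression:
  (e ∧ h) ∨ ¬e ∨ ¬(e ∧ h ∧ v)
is always true.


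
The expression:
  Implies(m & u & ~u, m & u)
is always true.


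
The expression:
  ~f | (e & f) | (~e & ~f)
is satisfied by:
  {e: True, f: False}
  {f: False, e: False}
  {f: True, e: True}


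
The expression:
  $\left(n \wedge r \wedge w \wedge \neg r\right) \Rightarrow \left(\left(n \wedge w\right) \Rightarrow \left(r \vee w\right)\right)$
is always true.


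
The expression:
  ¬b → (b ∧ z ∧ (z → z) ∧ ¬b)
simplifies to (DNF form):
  b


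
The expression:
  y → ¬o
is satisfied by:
  {o: False, y: False}
  {y: True, o: False}
  {o: True, y: False}


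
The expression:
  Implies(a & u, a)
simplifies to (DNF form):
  True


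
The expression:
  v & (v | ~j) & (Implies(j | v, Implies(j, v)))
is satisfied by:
  {v: True}


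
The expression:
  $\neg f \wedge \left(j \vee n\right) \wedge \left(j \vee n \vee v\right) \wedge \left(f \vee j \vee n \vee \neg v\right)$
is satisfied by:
  {n: True, j: True, f: False}
  {n: True, f: False, j: False}
  {j: True, f: False, n: False}


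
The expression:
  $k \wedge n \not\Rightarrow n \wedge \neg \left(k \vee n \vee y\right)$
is never true.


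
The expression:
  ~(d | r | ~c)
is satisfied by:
  {c: True, d: False, r: False}


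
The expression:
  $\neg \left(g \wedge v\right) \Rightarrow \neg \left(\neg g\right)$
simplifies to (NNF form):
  $g$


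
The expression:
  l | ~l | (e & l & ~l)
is always true.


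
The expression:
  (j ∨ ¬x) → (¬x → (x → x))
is always true.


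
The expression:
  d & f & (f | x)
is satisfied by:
  {d: True, f: True}


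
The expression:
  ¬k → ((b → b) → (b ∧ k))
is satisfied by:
  {k: True}


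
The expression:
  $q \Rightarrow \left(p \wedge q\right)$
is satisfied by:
  {p: True, q: False}
  {q: False, p: False}
  {q: True, p: True}


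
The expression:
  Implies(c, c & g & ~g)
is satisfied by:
  {c: False}


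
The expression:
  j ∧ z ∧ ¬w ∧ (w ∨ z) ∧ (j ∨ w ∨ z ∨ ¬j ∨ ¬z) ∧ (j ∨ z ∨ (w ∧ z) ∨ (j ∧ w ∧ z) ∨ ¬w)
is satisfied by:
  {z: True, j: True, w: False}


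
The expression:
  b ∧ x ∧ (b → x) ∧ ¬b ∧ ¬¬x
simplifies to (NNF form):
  False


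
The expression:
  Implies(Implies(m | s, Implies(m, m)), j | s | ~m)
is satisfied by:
  {s: True, j: True, m: False}
  {s: True, j: False, m: False}
  {j: True, s: False, m: False}
  {s: False, j: False, m: False}
  {s: True, m: True, j: True}
  {s: True, m: True, j: False}
  {m: True, j: True, s: False}


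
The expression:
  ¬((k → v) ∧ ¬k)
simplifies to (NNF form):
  k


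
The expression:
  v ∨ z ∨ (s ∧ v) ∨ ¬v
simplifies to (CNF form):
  True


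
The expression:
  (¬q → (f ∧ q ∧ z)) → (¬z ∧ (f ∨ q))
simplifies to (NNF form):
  ¬q ∨ ¬z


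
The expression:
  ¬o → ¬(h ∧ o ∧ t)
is always true.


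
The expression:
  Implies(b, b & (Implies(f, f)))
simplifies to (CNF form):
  True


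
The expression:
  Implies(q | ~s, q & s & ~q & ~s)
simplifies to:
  s & ~q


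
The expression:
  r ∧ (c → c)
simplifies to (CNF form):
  r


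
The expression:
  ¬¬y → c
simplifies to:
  c ∨ ¬y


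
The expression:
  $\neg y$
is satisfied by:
  {y: False}


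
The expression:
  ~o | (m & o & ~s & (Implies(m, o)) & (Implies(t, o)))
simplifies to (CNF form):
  (m | ~o) & (~o | ~s)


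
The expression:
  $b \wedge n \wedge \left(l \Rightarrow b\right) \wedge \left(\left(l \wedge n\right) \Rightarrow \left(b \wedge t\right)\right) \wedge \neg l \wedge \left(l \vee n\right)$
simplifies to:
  $b \wedge n \wedge \neg l$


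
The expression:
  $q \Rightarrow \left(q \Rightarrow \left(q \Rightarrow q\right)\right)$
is always true.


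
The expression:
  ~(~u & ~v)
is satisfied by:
  {v: True, u: True}
  {v: True, u: False}
  {u: True, v: False}


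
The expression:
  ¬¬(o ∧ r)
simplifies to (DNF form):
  o ∧ r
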